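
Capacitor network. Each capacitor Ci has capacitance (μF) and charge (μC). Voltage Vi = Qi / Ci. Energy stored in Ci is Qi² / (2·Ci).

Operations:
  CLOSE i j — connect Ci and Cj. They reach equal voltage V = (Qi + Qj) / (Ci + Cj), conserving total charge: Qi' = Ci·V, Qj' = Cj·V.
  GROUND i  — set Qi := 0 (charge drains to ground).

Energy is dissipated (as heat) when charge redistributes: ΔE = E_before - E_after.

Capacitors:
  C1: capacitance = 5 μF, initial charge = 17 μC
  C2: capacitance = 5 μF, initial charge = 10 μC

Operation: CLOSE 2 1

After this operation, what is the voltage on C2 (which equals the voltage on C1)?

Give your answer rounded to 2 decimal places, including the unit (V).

Initial: C1(5μF, Q=17μC, V=3.40V), C2(5μF, Q=10μC, V=2.00V)
Op 1: CLOSE 2-1: Q_total=27.00, C_total=10.00, V=2.70; Q2=13.50, Q1=13.50; dissipated=2.450

Answer: 2.70 V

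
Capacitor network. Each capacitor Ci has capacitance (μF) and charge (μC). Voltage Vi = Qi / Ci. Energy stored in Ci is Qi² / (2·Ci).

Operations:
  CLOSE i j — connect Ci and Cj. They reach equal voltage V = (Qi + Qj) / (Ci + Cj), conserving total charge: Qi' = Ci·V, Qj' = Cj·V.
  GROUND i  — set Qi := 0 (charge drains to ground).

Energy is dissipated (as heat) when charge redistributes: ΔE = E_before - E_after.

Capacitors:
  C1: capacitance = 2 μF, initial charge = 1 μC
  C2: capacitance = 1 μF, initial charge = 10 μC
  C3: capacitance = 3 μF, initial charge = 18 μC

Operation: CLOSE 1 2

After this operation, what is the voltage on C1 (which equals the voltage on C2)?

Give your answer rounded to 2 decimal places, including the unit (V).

Initial: C1(2μF, Q=1μC, V=0.50V), C2(1μF, Q=10μC, V=10.00V), C3(3μF, Q=18μC, V=6.00V)
Op 1: CLOSE 1-2: Q_total=11.00, C_total=3.00, V=3.67; Q1=7.33, Q2=3.67; dissipated=30.083

Answer: 3.67 V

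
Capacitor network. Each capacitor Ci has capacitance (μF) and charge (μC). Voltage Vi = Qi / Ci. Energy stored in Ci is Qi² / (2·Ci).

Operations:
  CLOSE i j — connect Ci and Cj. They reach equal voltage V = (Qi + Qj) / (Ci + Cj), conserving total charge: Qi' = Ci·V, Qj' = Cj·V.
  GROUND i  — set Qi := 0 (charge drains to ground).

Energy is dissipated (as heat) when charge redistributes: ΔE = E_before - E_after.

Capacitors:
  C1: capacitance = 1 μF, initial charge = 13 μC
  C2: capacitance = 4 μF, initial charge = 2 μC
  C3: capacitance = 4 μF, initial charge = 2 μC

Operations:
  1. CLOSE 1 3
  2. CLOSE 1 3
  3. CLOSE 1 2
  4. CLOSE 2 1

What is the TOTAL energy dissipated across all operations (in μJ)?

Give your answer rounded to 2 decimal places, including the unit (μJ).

Initial: C1(1μF, Q=13μC, V=13.00V), C2(4μF, Q=2μC, V=0.50V), C3(4μF, Q=2μC, V=0.50V)
Op 1: CLOSE 1-3: Q_total=15.00, C_total=5.00, V=3.00; Q1=3.00, Q3=12.00; dissipated=62.500
Op 2: CLOSE 1-3: Q_total=15.00, C_total=5.00, V=3.00; Q1=3.00, Q3=12.00; dissipated=0.000
Op 3: CLOSE 1-2: Q_total=5.00, C_total=5.00, V=1.00; Q1=1.00, Q2=4.00; dissipated=2.500
Op 4: CLOSE 2-1: Q_total=5.00, C_total=5.00, V=1.00; Q2=4.00, Q1=1.00; dissipated=0.000
Total dissipated: 65.000 μJ

Answer: 65.00 μJ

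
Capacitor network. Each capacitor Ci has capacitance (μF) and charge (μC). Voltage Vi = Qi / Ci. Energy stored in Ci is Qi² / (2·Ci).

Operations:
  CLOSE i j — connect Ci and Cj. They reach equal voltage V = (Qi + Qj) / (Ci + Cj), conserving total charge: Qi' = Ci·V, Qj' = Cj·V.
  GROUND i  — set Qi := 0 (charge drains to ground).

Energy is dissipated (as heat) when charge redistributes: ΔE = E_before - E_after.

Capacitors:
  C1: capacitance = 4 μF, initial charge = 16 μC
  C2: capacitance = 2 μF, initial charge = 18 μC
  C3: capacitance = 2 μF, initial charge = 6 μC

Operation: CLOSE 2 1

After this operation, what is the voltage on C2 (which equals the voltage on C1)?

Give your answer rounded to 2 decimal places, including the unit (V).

Answer: 5.67 V

Derivation:
Initial: C1(4μF, Q=16μC, V=4.00V), C2(2μF, Q=18μC, V=9.00V), C3(2μF, Q=6μC, V=3.00V)
Op 1: CLOSE 2-1: Q_total=34.00, C_total=6.00, V=5.67; Q2=11.33, Q1=22.67; dissipated=16.667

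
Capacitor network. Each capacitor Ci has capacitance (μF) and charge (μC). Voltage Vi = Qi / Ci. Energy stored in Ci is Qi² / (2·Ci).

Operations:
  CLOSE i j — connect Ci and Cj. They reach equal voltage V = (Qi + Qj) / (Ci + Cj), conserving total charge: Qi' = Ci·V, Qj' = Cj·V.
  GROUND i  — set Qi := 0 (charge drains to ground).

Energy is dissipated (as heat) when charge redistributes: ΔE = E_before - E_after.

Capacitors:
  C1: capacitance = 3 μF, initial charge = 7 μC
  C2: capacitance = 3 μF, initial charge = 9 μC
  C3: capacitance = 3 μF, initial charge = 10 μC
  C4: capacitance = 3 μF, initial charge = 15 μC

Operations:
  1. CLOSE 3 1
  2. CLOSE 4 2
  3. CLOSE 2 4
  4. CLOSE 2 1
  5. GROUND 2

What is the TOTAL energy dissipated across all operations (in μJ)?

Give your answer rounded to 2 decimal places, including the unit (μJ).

Answer: 22.28 μJ

Derivation:
Initial: C1(3μF, Q=7μC, V=2.33V), C2(3μF, Q=9μC, V=3.00V), C3(3μF, Q=10μC, V=3.33V), C4(3μF, Q=15μC, V=5.00V)
Op 1: CLOSE 3-1: Q_total=17.00, C_total=6.00, V=2.83; Q3=8.50, Q1=8.50; dissipated=0.750
Op 2: CLOSE 4-2: Q_total=24.00, C_total=6.00, V=4.00; Q4=12.00, Q2=12.00; dissipated=3.000
Op 3: CLOSE 2-4: Q_total=24.00, C_total=6.00, V=4.00; Q2=12.00, Q4=12.00; dissipated=0.000
Op 4: CLOSE 2-1: Q_total=20.50, C_total=6.00, V=3.42; Q2=10.25, Q1=10.25; dissipated=1.021
Op 5: GROUND 2: Q2=0; energy lost=17.510
Total dissipated: 22.281 μJ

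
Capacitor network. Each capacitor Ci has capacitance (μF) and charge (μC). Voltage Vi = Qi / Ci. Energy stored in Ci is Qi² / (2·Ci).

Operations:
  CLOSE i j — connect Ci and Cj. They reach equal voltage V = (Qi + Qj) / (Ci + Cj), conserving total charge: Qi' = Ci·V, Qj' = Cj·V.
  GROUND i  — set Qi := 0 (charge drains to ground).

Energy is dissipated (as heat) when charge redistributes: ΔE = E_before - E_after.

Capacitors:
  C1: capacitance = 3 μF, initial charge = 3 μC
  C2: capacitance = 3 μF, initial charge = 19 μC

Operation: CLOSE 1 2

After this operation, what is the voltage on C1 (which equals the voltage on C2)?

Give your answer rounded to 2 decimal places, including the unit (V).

Answer: 3.67 V

Derivation:
Initial: C1(3μF, Q=3μC, V=1.00V), C2(3μF, Q=19μC, V=6.33V)
Op 1: CLOSE 1-2: Q_total=22.00, C_total=6.00, V=3.67; Q1=11.00, Q2=11.00; dissipated=21.333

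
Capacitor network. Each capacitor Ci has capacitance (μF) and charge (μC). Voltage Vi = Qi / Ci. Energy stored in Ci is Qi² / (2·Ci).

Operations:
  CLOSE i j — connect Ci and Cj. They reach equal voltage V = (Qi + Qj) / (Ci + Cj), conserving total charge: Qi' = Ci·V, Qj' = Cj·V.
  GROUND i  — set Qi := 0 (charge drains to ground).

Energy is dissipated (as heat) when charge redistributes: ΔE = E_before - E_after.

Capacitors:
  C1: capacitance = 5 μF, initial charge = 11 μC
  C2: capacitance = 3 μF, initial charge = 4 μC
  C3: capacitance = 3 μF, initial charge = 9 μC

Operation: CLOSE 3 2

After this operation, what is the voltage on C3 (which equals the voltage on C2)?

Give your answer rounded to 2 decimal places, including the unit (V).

Initial: C1(5μF, Q=11μC, V=2.20V), C2(3μF, Q=4μC, V=1.33V), C3(3μF, Q=9μC, V=3.00V)
Op 1: CLOSE 3-2: Q_total=13.00, C_total=6.00, V=2.17; Q3=6.50, Q2=6.50; dissipated=2.083

Answer: 2.17 V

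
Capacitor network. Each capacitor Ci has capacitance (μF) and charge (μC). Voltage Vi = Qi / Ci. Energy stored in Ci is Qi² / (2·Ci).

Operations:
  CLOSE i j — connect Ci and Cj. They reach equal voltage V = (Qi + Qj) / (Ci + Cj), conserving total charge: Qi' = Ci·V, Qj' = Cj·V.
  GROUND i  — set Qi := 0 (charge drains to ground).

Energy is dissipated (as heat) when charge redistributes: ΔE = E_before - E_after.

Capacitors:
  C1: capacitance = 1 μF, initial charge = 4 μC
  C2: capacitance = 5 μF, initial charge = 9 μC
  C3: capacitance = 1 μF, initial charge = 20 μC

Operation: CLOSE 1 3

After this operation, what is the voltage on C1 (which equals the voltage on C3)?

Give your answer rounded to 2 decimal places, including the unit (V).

Initial: C1(1μF, Q=4μC, V=4.00V), C2(5μF, Q=9μC, V=1.80V), C3(1μF, Q=20μC, V=20.00V)
Op 1: CLOSE 1-3: Q_total=24.00, C_total=2.00, V=12.00; Q1=12.00, Q3=12.00; dissipated=64.000

Answer: 12.00 V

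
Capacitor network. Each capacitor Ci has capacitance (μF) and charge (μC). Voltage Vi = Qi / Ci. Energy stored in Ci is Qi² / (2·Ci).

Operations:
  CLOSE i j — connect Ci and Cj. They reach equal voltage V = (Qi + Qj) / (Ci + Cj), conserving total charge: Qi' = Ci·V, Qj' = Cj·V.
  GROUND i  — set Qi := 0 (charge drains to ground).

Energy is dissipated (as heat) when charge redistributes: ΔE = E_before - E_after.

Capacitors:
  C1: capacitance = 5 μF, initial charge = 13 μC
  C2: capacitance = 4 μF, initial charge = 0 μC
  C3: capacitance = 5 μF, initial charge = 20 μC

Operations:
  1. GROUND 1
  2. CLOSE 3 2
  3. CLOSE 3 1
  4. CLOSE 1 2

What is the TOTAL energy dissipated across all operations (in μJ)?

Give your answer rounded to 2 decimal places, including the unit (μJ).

Initial: C1(5μF, Q=13μC, V=2.60V), C2(4μF, Q=0μC, V=0.00V), C3(5μF, Q=20μC, V=4.00V)
Op 1: GROUND 1: Q1=0; energy lost=16.900
Op 2: CLOSE 3-2: Q_total=20.00, C_total=9.00, V=2.22; Q3=11.11, Q2=8.89; dissipated=17.778
Op 3: CLOSE 3-1: Q_total=11.11, C_total=10.00, V=1.11; Q3=5.56, Q1=5.56; dissipated=6.173
Op 4: CLOSE 1-2: Q_total=14.44, C_total=9.00, V=1.60; Q1=8.02, Q2=6.42; dissipated=1.372
Total dissipated: 42.222 μJ

Answer: 42.22 μJ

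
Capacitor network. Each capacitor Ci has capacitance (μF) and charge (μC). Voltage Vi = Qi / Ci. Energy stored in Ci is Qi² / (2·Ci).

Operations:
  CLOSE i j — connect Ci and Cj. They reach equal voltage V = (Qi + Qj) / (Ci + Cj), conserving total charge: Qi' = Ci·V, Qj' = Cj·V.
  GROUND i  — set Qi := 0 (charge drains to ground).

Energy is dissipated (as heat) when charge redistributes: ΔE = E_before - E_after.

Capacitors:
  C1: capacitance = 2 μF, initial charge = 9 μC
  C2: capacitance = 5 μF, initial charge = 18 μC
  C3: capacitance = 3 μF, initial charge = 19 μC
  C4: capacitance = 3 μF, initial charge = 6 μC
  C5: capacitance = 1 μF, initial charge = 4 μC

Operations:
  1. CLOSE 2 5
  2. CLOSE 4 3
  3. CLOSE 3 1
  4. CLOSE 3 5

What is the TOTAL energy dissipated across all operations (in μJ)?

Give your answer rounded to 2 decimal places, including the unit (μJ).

Answer: 14.37 μJ

Derivation:
Initial: C1(2μF, Q=9μC, V=4.50V), C2(5μF, Q=18μC, V=3.60V), C3(3μF, Q=19μC, V=6.33V), C4(3μF, Q=6μC, V=2.00V), C5(1μF, Q=4μC, V=4.00V)
Op 1: CLOSE 2-5: Q_total=22.00, C_total=6.00, V=3.67; Q2=18.33, Q5=3.67; dissipated=0.067
Op 2: CLOSE 4-3: Q_total=25.00, C_total=6.00, V=4.17; Q4=12.50, Q3=12.50; dissipated=14.083
Op 3: CLOSE 3-1: Q_total=21.50, C_total=5.00, V=4.30; Q3=12.90, Q1=8.60; dissipated=0.067
Op 4: CLOSE 3-5: Q_total=16.57, C_total=4.00, V=4.14; Q3=12.43, Q5=4.14; dissipated=0.150
Total dissipated: 14.367 μJ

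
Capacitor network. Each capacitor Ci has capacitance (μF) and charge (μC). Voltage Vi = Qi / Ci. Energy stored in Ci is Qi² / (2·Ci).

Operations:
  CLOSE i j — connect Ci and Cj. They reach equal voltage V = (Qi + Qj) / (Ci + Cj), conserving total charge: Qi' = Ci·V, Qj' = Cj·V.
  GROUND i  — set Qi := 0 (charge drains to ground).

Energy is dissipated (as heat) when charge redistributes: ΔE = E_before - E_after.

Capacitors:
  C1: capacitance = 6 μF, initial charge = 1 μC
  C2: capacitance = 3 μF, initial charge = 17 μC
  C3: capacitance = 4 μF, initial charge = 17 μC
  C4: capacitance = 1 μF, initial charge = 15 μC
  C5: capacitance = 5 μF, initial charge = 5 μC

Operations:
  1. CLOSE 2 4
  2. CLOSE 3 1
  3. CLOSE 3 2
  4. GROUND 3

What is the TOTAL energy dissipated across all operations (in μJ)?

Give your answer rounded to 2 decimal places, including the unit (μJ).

Answer: 125.36 μJ

Derivation:
Initial: C1(6μF, Q=1μC, V=0.17V), C2(3μF, Q=17μC, V=5.67V), C3(4μF, Q=17μC, V=4.25V), C4(1μF, Q=15μC, V=15.00V), C5(5μF, Q=5μC, V=1.00V)
Op 1: CLOSE 2-4: Q_total=32.00, C_total=4.00, V=8.00; Q2=24.00, Q4=8.00; dissipated=32.667
Op 2: CLOSE 3-1: Q_total=18.00, C_total=10.00, V=1.80; Q3=7.20, Q1=10.80; dissipated=20.008
Op 3: CLOSE 3-2: Q_total=31.20, C_total=7.00, V=4.46; Q3=17.83, Q2=13.37; dissipated=32.949
Op 4: GROUND 3: Q3=0; energy lost=39.732
Total dissipated: 125.356 μJ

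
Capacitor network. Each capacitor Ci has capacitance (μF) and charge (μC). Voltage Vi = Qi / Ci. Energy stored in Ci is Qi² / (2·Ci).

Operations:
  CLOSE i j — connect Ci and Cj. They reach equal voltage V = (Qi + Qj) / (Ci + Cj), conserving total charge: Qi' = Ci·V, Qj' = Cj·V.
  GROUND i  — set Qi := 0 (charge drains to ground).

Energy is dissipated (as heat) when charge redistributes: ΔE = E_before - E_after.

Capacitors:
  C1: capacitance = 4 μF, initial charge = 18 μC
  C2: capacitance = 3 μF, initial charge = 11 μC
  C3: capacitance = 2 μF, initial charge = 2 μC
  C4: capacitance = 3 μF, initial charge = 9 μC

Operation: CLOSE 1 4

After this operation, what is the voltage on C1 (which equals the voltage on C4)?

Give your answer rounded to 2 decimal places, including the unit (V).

Answer: 3.86 V

Derivation:
Initial: C1(4μF, Q=18μC, V=4.50V), C2(3μF, Q=11μC, V=3.67V), C3(2μF, Q=2μC, V=1.00V), C4(3μF, Q=9μC, V=3.00V)
Op 1: CLOSE 1-4: Q_total=27.00, C_total=7.00, V=3.86; Q1=15.43, Q4=11.57; dissipated=1.929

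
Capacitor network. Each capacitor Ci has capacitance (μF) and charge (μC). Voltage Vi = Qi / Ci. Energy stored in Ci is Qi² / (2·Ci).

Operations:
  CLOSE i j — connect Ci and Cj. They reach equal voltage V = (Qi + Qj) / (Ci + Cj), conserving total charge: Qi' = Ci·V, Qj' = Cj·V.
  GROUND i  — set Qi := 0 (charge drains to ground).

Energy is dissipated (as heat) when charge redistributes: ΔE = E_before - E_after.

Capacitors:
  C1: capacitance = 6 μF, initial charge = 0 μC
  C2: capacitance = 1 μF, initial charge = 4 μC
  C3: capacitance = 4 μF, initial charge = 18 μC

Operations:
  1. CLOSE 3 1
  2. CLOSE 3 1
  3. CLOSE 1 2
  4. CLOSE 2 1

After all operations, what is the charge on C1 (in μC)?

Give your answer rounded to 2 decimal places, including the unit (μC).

Initial: C1(6μF, Q=0μC, V=0.00V), C2(1μF, Q=4μC, V=4.00V), C3(4μF, Q=18μC, V=4.50V)
Op 1: CLOSE 3-1: Q_total=18.00, C_total=10.00, V=1.80; Q3=7.20, Q1=10.80; dissipated=24.300
Op 2: CLOSE 3-1: Q_total=18.00, C_total=10.00, V=1.80; Q3=7.20, Q1=10.80; dissipated=0.000
Op 3: CLOSE 1-2: Q_total=14.80, C_total=7.00, V=2.11; Q1=12.69, Q2=2.11; dissipated=2.074
Op 4: CLOSE 2-1: Q_total=14.80, C_total=7.00, V=2.11; Q2=2.11, Q1=12.69; dissipated=0.000
Final charges: Q1=12.69, Q2=2.11, Q3=7.20

Answer: 12.69 μC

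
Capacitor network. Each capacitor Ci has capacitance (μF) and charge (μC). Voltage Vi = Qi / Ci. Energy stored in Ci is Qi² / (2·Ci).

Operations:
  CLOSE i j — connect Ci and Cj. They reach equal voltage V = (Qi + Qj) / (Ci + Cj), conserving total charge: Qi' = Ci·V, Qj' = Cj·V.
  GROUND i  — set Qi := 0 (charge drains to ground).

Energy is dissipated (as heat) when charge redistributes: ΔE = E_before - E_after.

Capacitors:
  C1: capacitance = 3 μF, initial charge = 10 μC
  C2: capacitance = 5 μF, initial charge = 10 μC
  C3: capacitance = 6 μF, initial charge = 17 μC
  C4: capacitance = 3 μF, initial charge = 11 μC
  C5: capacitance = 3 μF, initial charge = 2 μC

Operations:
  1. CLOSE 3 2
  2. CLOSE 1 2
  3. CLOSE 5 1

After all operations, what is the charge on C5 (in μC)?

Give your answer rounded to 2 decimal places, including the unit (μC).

Answer: 5.18 μC

Derivation:
Initial: C1(3μF, Q=10μC, V=3.33V), C2(5μF, Q=10μC, V=2.00V), C3(6μF, Q=17μC, V=2.83V), C4(3μF, Q=11μC, V=3.67V), C5(3μF, Q=2μC, V=0.67V)
Op 1: CLOSE 3-2: Q_total=27.00, C_total=11.00, V=2.45; Q3=14.73, Q2=12.27; dissipated=0.947
Op 2: CLOSE 1-2: Q_total=22.27, C_total=8.00, V=2.78; Q1=8.35, Q2=13.92; dissipated=0.724
Op 3: CLOSE 5-1: Q_total=10.35, C_total=6.00, V=1.73; Q5=5.18, Q1=5.18; dissipated=3.363
Final charges: Q1=5.18, Q2=13.92, Q3=14.73, Q4=11.00, Q5=5.18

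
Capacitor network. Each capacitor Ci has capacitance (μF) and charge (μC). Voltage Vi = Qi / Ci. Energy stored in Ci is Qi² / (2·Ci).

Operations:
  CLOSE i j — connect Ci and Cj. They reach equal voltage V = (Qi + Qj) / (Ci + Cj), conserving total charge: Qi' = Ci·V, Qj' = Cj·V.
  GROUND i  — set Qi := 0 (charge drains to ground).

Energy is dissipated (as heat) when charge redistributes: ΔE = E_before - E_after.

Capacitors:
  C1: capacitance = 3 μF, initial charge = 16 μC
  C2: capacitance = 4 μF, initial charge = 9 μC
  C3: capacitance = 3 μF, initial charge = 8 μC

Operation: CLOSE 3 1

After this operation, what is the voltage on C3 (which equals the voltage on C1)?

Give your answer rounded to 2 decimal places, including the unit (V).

Initial: C1(3μF, Q=16μC, V=5.33V), C2(4μF, Q=9μC, V=2.25V), C3(3μF, Q=8μC, V=2.67V)
Op 1: CLOSE 3-1: Q_total=24.00, C_total=6.00, V=4.00; Q3=12.00, Q1=12.00; dissipated=5.333

Answer: 4.00 V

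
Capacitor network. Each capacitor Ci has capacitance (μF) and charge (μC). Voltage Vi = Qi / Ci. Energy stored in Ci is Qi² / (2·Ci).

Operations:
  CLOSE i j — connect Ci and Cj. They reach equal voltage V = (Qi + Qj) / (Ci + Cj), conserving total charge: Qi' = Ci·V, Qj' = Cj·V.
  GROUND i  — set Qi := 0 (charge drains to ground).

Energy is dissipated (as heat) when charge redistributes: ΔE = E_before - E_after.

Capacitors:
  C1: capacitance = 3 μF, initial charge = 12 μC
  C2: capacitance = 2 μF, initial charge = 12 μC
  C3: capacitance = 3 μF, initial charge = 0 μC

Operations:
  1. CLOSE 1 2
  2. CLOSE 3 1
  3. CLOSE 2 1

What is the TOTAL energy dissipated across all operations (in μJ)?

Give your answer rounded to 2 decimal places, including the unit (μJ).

Answer: 23.14 μJ

Derivation:
Initial: C1(3μF, Q=12μC, V=4.00V), C2(2μF, Q=12μC, V=6.00V), C3(3μF, Q=0μC, V=0.00V)
Op 1: CLOSE 1-2: Q_total=24.00, C_total=5.00, V=4.80; Q1=14.40, Q2=9.60; dissipated=2.400
Op 2: CLOSE 3-1: Q_total=14.40, C_total=6.00, V=2.40; Q3=7.20, Q1=7.20; dissipated=17.280
Op 3: CLOSE 2-1: Q_total=16.80, C_total=5.00, V=3.36; Q2=6.72, Q1=10.08; dissipated=3.456
Total dissipated: 23.136 μJ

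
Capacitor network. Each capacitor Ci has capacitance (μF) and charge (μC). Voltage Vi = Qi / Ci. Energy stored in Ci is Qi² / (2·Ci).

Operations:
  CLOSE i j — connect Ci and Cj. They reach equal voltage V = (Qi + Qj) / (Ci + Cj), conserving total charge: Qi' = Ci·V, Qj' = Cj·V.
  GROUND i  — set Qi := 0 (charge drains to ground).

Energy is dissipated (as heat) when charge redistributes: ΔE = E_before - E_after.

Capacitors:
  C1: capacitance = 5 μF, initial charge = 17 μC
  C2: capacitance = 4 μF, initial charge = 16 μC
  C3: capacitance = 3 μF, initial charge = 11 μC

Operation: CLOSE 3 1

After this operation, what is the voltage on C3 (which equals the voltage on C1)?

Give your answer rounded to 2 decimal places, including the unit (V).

Answer: 3.50 V

Derivation:
Initial: C1(5μF, Q=17μC, V=3.40V), C2(4μF, Q=16μC, V=4.00V), C3(3μF, Q=11μC, V=3.67V)
Op 1: CLOSE 3-1: Q_total=28.00, C_total=8.00, V=3.50; Q3=10.50, Q1=17.50; dissipated=0.067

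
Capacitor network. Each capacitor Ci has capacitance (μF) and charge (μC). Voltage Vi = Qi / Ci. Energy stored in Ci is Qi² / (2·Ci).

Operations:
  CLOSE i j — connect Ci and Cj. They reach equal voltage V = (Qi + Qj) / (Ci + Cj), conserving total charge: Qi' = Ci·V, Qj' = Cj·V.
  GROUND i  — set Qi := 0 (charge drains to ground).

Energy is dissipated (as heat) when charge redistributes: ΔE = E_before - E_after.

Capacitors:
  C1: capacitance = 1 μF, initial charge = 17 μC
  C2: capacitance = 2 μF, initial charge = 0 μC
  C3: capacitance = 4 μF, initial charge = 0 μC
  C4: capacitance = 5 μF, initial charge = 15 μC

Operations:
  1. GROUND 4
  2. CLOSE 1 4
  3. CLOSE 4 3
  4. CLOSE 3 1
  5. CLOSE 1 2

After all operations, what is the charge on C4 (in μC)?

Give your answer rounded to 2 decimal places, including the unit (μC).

Answer: 7.87 μC

Derivation:
Initial: C1(1μF, Q=17μC, V=17.00V), C2(2μF, Q=0μC, V=0.00V), C3(4μF, Q=0μC, V=0.00V), C4(5μF, Q=15μC, V=3.00V)
Op 1: GROUND 4: Q4=0; energy lost=22.500
Op 2: CLOSE 1-4: Q_total=17.00, C_total=6.00, V=2.83; Q1=2.83, Q4=14.17; dissipated=120.417
Op 3: CLOSE 4-3: Q_total=14.17, C_total=9.00, V=1.57; Q4=7.87, Q3=6.30; dissipated=8.920
Op 4: CLOSE 3-1: Q_total=9.13, C_total=5.00, V=1.83; Q3=7.30, Q1=1.83; dissipated=0.634
Op 5: CLOSE 1-2: Q_total=1.83, C_total=3.00, V=0.61; Q1=0.61, Q2=1.22; dissipated=1.111
Final charges: Q1=0.61, Q2=1.22, Q3=7.30, Q4=7.87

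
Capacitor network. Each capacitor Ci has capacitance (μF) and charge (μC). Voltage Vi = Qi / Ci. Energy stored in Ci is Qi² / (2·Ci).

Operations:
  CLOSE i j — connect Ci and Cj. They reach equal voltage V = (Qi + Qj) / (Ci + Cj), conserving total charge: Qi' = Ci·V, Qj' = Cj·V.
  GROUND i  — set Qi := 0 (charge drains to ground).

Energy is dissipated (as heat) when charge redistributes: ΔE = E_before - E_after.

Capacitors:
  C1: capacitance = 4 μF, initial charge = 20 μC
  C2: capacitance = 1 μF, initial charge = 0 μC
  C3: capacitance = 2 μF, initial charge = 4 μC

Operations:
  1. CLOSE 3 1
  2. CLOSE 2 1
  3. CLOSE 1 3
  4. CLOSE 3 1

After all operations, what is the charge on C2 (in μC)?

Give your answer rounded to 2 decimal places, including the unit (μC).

Initial: C1(4μF, Q=20μC, V=5.00V), C2(1μF, Q=0μC, V=0.00V), C3(2μF, Q=4μC, V=2.00V)
Op 1: CLOSE 3-1: Q_total=24.00, C_total=6.00, V=4.00; Q3=8.00, Q1=16.00; dissipated=6.000
Op 2: CLOSE 2-1: Q_total=16.00, C_total=5.00, V=3.20; Q2=3.20, Q1=12.80; dissipated=6.400
Op 3: CLOSE 1-3: Q_total=20.80, C_total=6.00, V=3.47; Q1=13.87, Q3=6.93; dissipated=0.427
Op 4: CLOSE 3-1: Q_total=20.80, C_total=6.00, V=3.47; Q3=6.93, Q1=13.87; dissipated=0.000
Final charges: Q1=13.87, Q2=3.20, Q3=6.93

Answer: 3.20 μC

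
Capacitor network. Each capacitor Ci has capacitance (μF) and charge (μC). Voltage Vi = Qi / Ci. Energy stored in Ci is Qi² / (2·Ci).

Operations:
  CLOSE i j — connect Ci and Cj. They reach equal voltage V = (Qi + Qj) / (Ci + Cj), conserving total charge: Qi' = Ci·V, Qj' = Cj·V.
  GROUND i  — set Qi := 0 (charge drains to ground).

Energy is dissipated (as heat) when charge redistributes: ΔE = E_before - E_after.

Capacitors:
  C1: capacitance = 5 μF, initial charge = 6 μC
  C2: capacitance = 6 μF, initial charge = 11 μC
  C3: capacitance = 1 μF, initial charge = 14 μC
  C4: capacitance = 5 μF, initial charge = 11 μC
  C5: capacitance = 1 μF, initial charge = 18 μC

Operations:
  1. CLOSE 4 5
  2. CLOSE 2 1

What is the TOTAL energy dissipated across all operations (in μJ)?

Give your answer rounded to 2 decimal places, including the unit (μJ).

Answer: 104.56 μJ

Derivation:
Initial: C1(5μF, Q=6μC, V=1.20V), C2(6μF, Q=11μC, V=1.83V), C3(1μF, Q=14μC, V=14.00V), C4(5μF, Q=11μC, V=2.20V), C5(1μF, Q=18μC, V=18.00V)
Op 1: CLOSE 4-5: Q_total=29.00, C_total=6.00, V=4.83; Q4=24.17, Q5=4.83; dissipated=104.017
Op 2: CLOSE 2-1: Q_total=17.00, C_total=11.00, V=1.55; Q2=9.27, Q1=7.73; dissipated=0.547
Total dissipated: 104.564 μJ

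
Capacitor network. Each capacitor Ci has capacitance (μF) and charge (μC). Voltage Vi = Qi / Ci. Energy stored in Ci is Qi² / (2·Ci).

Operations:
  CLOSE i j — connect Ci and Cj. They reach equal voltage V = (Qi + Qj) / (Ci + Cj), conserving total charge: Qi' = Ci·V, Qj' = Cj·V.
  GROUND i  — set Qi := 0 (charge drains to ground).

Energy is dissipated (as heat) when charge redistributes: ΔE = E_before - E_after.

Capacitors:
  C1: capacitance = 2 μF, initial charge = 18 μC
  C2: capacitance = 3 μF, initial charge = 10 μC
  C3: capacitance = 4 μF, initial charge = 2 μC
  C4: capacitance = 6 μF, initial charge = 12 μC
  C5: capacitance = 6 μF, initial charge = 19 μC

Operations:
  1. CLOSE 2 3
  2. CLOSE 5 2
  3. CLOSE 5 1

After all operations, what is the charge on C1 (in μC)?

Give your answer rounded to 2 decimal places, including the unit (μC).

Initial: C1(2μF, Q=18μC, V=9.00V), C2(3μF, Q=10μC, V=3.33V), C3(4μF, Q=2μC, V=0.50V), C4(6μF, Q=12μC, V=2.00V), C5(6μF, Q=19μC, V=3.17V)
Op 1: CLOSE 2-3: Q_total=12.00, C_total=7.00, V=1.71; Q2=5.14, Q3=6.86; dissipated=6.881
Op 2: CLOSE 5-2: Q_total=24.14, C_total=9.00, V=2.68; Q5=16.10, Q2=8.05; dissipated=2.109
Op 3: CLOSE 5-1: Q_total=34.10, C_total=8.00, V=4.26; Q5=25.57, Q1=8.52; dissipated=29.933
Final charges: Q1=8.52, Q2=8.05, Q3=6.86, Q4=12.00, Q5=25.57

Answer: 8.52 μC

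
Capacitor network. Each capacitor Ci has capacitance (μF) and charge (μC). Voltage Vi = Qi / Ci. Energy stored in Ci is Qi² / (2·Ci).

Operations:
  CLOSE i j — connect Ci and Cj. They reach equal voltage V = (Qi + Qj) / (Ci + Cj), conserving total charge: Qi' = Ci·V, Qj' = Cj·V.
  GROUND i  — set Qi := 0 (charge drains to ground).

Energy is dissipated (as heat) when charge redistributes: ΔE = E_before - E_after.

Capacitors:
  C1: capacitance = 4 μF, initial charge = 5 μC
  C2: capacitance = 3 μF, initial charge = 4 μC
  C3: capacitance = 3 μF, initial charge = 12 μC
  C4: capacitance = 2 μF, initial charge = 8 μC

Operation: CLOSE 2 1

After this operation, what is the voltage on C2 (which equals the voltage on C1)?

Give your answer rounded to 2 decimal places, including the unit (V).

Initial: C1(4μF, Q=5μC, V=1.25V), C2(3μF, Q=4μC, V=1.33V), C3(3μF, Q=12μC, V=4.00V), C4(2μF, Q=8μC, V=4.00V)
Op 1: CLOSE 2-1: Q_total=9.00, C_total=7.00, V=1.29; Q2=3.86, Q1=5.14; dissipated=0.006

Answer: 1.29 V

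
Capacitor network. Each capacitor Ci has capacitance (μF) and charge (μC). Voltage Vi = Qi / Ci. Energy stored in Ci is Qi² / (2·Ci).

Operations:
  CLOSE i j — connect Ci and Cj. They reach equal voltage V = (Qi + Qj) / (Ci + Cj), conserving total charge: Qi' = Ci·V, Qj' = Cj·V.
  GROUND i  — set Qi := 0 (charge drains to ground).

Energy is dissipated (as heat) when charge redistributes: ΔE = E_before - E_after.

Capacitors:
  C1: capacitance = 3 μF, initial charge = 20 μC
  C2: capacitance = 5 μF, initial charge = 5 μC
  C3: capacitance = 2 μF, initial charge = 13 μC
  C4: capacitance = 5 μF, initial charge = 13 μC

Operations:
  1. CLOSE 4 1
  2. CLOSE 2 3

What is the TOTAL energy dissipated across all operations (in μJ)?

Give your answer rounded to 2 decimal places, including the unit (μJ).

Answer: 37.11 μJ

Derivation:
Initial: C1(3μF, Q=20μC, V=6.67V), C2(5μF, Q=5μC, V=1.00V), C3(2μF, Q=13μC, V=6.50V), C4(5μF, Q=13μC, V=2.60V)
Op 1: CLOSE 4-1: Q_total=33.00, C_total=8.00, V=4.12; Q4=20.62, Q1=12.38; dissipated=15.504
Op 2: CLOSE 2-3: Q_total=18.00, C_total=7.00, V=2.57; Q2=12.86, Q3=5.14; dissipated=21.607
Total dissipated: 37.111 μJ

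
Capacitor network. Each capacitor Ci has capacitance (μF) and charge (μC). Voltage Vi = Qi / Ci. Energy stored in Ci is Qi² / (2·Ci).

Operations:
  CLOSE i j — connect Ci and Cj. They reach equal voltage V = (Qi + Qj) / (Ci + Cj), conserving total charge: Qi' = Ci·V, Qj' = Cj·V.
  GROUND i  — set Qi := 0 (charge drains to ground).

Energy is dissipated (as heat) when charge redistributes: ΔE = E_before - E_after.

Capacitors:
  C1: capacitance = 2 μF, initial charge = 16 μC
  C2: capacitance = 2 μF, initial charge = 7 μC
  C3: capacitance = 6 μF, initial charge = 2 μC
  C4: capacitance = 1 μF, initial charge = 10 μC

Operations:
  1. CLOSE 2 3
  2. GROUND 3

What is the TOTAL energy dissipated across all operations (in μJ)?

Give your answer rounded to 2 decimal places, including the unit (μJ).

Initial: C1(2μF, Q=16μC, V=8.00V), C2(2μF, Q=7μC, V=3.50V), C3(6μF, Q=2μC, V=0.33V), C4(1μF, Q=10μC, V=10.00V)
Op 1: CLOSE 2-3: Q_total=9.00, C_total=8.00, V=1.12; Q2=2.25, Q3=6.75; dissipated=7.521
Op 2: GROUND 3: Q3=0; energy lost=3.797
Total dissipated: 11.318 μJ

Answer: 11.32 μJ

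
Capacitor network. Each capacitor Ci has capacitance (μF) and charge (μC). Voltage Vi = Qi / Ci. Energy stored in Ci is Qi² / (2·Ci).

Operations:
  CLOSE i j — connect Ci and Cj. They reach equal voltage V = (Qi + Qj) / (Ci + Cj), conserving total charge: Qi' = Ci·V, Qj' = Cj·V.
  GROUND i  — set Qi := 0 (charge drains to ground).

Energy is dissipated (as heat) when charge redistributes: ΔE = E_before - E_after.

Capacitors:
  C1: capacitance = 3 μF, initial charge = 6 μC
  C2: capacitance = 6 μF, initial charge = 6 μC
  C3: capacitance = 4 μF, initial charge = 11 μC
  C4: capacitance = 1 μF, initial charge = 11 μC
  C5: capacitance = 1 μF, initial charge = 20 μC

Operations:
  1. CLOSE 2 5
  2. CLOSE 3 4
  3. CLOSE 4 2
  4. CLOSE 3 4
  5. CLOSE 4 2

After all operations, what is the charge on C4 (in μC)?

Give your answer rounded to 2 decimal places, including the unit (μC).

Answer: 3.88 μC

Derivation:
Initial: C1(3μF, Q=6μC, V=2.00V), C2(6μF, Q=6μC, V=1.00V), C3(4μF, Q=11μC, V=2.75V), C4(1μF, Q=11μC, V=11.00V), C5(1μF, Q=20μC, V=20.00V)
Op 1: CLOSE 2-5: Q_total=26.00, C_total=7.00, V=3.71; Q2=22.29, Q5=3.71; dissipated=154.714
Op 2: CLOSE 3-4: Q_total=22.00, C_total=5.00, V=4.40; Q3=17.60, Q4=4.40; dissipated=27.225
Op 3: CLOSE 4-2: Q_total=26.69, C_total=7.00, V=3.81; Q4=3.81, Q2=22.87; dissipated=0.202
Op 4: CLOSE 3-4: Q_total=21.41, C_total=5.00, V=4.28; Q3=17.13, Q4=4.28; dissipated=0.138
Op 5: CLOSE 4-2: Q_total=27.16, C_total=7.00, V=3.88; Q4=3.88, Q2=23.28; dissipated=0.095
Final charges: Q1=6.00, Q2=23.28, Q3=17.13, Q4=3.88, Q5=3.71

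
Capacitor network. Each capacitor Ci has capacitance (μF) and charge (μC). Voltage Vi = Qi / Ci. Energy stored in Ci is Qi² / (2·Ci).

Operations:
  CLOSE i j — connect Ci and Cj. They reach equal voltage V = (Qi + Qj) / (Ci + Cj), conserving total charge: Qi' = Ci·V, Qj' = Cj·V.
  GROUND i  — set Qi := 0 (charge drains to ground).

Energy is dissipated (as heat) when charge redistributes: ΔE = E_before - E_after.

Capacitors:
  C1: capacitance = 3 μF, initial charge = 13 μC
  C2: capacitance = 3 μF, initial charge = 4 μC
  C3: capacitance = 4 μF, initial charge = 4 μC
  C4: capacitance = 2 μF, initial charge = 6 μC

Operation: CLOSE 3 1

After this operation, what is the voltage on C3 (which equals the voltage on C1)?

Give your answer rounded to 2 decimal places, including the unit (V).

Answer: 2.43 V

Derivation:
Initial: C1(3μF, Q=13μC, V=4.33V), C2(3μF, Q=4μC, V=1.33V), C3(4μF, Q=4μC, V=1.00V), C4(2μF, Q=6μC, V=3.00V)
Op 1: CLOSE 3-1: Q_total=17.00, C_total=7.00, V=2.43; Q3=9.71, Q1=7.29; dissipated=9.524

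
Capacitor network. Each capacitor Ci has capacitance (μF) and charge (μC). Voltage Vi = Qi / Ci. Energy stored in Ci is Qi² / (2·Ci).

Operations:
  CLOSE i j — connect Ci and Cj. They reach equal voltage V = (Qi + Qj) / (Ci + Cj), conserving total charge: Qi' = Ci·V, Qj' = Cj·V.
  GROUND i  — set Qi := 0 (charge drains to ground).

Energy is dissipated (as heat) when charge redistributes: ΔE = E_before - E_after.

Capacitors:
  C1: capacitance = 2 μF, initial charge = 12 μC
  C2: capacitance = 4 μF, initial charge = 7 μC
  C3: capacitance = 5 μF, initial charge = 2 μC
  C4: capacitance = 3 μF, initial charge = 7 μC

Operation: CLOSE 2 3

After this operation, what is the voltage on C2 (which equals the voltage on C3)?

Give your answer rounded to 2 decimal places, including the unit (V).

Answer: 1.00 V

Derivation:
Initial: C1(2μF, Q=12μC, V=6.00V), C2(4μF, Q=7μC, V=1.75V), C3(5μF, Q=2μC, V=0.40V), C4(3μF, Q=7μC, V=2.33V)
Op 1: CLOSE 2-3: Q_total=9.00, C_total=9.00, V=1.00; Q2=4.00, Q3=5.00; dissipated=2.025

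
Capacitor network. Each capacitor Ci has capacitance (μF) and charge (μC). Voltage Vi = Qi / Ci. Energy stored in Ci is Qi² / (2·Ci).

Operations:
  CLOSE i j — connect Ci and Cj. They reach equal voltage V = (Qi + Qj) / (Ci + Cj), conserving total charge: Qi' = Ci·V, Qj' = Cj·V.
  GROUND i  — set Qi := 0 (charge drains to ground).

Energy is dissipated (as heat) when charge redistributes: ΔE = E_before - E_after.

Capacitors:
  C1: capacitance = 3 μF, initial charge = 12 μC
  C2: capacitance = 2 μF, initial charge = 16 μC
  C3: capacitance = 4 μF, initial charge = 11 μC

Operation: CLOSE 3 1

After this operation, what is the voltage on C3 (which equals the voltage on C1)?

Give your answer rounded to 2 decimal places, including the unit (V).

Initial: C1(3μF, Q=12μC, V=4.00V), C2(2μF, Q=16μC, V=8.00V), C3(4μF, Q=11μC, V=2.75V)
Op 1: CLOSE 3-1: Q_total=23.00, C_total=7.00, V=3.29; Q3=13.14, Q1=9.86; dissipated=1.339

Answer: 3.29 V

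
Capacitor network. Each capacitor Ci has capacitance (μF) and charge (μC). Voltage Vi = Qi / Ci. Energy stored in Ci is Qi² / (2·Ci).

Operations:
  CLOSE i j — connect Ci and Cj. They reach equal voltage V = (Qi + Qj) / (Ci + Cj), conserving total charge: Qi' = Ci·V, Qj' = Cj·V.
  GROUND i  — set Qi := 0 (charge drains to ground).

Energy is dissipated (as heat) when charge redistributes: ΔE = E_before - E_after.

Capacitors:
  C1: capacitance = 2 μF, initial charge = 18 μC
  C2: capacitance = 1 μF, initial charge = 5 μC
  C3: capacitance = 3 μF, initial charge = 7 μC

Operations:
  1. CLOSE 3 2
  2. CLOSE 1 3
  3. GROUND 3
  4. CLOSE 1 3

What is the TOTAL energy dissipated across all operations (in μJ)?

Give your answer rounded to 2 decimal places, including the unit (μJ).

Initial: C1(2μF, Q=18μC, V=9.00V), C2(1μF, Q=5μC, V=5.00V), C3(3μF, Q=7μC, V=2.33V)
Op 1: CLOSE 3-2: Q_total=12.00, C_total=4.00, V=3.00; Q3=9.00, Q2=3.00; dissipated=2.667
Op 2: CLOSE 1-3: Q_total=27.00, C_total=5.00, V=5.40; Q1=10.80, Q3=16.20; dissipated=21.600
Op 3: GROUND 3: Q3=0; energy lost=43.740
Op 4: CLOSE 1-3: Q_total=10.80, C_total=5.00, V=2.16; Q1=4.32, Q3=6.48; dissipated=17.496
Total dissipated: 85.503 μJ

Answer: 85.50 μJ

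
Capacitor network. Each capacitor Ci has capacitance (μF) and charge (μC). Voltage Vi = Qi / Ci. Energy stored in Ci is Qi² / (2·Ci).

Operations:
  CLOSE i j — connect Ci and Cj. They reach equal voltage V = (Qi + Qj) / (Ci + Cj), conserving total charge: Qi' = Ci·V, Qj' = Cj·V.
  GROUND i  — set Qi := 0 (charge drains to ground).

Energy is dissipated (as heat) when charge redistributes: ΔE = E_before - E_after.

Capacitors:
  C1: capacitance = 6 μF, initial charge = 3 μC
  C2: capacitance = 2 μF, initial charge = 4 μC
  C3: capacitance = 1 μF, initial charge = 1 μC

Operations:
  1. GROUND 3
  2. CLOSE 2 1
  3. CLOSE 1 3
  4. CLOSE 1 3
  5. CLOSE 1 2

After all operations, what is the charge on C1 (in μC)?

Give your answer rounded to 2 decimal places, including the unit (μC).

Initial: C1(6μF, Q=3μC, V=0.50V), C2(2μF, Q=4μC, V=2.00V), C3(1μF, Q=1μC, V=1.00V)
Op 1: GROUND 3: Q3=0; energy lost=0.500
Op 2: CLOSE 2-1: Q_total=7.00, C_total=8.00, V=0.88; Q2=1.75, Q1=5.25; dissipated=1.688
Op 3: CLOSE 1-3: Q_total=5.25, C_total=7.00, V=0.75; Q1=4.50, Q3=0.75; dissipated=0.328
Op 4: CLOSE 1-3: Q_total=5.25, C_total=7.00, V=0.75; Q1=4.50, Q3=0.75; dissipated=0.000
Op 5: CLOSE 1-2: Q_total=6.25, C_total=8.00, V=0.78; Q1=4.69, Q2=1.56; dissipated=0.012
Final charges: Q1=4.69, Q2=1.56, Q3=0.75

Answer: 4.69 μC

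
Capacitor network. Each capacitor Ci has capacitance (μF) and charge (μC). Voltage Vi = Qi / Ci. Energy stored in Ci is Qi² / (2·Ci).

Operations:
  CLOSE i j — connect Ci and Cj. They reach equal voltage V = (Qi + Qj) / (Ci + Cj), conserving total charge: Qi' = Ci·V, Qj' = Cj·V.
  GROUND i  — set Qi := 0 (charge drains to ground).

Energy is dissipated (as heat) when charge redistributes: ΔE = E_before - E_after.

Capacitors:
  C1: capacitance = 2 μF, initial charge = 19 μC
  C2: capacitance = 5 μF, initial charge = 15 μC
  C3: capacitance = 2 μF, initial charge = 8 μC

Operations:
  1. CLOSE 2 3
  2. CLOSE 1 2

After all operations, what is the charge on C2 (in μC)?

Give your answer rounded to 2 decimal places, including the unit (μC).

Initial: C1(2μF, Q=19μC, V=9.50V), C2(5μF, Q=15μC, V=3.00V), C3(2μF, Q=8μC, V=4.00V)
Op 1: CLOSE 2-3: Q_total=23.00, C_total=7.00, V=3.29; Q2=16.43, Q3=6.57; dissipated=0.714
Op 2: CLOSE 1-2: Q_total=35.43, C_total=7.00, V=5.06; Q1=10.12, Q2=25.31; dissipated=27.584
Final charges: Q1=10.12, Q2=25.31, Q3=6.57

Answer: 25.31 μC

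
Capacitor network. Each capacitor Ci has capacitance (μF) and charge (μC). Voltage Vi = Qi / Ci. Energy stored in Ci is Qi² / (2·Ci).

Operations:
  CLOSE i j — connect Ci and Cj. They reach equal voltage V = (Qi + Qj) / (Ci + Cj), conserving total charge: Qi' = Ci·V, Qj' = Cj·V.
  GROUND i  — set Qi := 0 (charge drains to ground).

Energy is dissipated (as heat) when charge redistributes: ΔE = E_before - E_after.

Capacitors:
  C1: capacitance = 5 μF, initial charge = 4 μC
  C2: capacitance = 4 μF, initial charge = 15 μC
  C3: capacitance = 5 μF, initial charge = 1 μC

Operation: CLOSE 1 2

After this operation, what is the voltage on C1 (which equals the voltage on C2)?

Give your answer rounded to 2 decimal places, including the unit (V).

Answer: 2.11 V

Derivation:
Initial: C1(5μF, Q=4μC, V=0.80V), C2(4μF, Q=15μC, V=3.75V), C3(5μF, Q=1μC, V=0.20V)
Op 1: CLOSE 1-2: Q_total=19.00, C_total=9.00, V=2.11; Q1=10.56, Q2=8.44; dissipated=9.669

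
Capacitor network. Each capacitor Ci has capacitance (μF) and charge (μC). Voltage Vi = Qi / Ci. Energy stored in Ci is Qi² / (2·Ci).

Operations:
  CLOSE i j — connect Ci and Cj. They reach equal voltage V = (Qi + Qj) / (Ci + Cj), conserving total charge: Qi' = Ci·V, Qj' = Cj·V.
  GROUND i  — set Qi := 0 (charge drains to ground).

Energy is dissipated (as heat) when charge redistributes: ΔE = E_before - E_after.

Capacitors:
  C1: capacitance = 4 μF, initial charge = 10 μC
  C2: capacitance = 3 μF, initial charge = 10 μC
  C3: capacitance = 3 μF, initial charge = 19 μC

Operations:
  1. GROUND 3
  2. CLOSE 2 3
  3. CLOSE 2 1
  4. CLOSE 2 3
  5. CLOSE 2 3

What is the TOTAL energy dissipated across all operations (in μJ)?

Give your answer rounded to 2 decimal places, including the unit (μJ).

Answer: 69.27 μJ

Derivation:
Initial: C1(4μF, Q=10μC, V=2.50V), C2(3μF, Q=10μC, V=3.33V), C3(3μF, Q=19μC, V=6.33V)
Op 1: GROUND 3: Q3=0; energy lost=60.167
Op 2: CLOSE 2-3: Q_total=10.00, C_total=6.00, V=1.67; Q2=5.00, Q3=5.00; dissipated=8.333
Op 3: CLOSE 2-1: Q_total=15.00, C_total=7.00, V=2.14; Q2=6.43, Q1=8.57; dissipated=0.595
Op 4: CLOSE 2-3: Q_total=11.43, C_total=6.00, V=1.90; Q2=5.71, Q3=5.71; dissipated=0.170
Op 5: CLOSE 2-3: Q_total=11.43, C_total=6.00, V=1.90; Q2=5.71, Q3=5.71; dissipated=0.000
Total dissipated: 69.265 μJ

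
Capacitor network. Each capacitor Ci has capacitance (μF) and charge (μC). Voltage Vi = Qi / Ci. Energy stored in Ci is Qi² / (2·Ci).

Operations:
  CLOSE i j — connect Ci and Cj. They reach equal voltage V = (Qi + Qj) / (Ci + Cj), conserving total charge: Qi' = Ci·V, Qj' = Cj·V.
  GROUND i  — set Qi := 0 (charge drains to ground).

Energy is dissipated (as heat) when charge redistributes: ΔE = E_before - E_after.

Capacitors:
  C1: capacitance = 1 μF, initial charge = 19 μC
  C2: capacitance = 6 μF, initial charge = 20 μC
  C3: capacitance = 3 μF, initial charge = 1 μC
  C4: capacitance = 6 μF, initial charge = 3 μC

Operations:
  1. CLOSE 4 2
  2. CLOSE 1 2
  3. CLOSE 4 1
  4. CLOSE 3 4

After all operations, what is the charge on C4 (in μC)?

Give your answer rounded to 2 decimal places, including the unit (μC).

Answer: 9.73 μC

Derivation:
Initial: C1(1μF, Q=19μC, V=19.00V), C2(6μF, Q=20μC, V=3.33V), C3(3μF, Q=1μC, V=0.33V), C4(6μF, Q=3μC, V=0.50V)
Op 1: CLOSE 4-2: Q_total=23.00, C_total=12.00, V=1.92; Q4=11.50, Q2=11.50; dissipated=12.042
Op 2: CLOSE 1-2: Q_total=30.50, C_total=7.00, V=4.36; Q1=4.36, Q2=26.14; dissipated=125.074
Op 3: CLOSE 4-1: Q_total=15.86, C_total=7.00, V=2.27; Q4=13.59, Q1=2.27; dissipated=2.553
Op 4: CLOSE 3-4: Q_total=14.59, C_total=9.00, V=1.62; Q3=4.86, Q4=9.73; dissipated=3.733
Final charges: Q1=2.27, Q2=26.14, Q3=4.86, Q4=9.73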